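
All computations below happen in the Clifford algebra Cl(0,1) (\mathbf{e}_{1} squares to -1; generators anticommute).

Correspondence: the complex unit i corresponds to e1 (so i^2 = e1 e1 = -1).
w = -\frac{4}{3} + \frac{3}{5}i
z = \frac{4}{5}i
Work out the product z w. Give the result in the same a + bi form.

In blades: z = \frac{4}{5} e_{1}, w = -\frac{4}{3} + \frac{3}{5} e_{1}.
Distribute z over w term by term (generator squares from the signature, products reordered to ascending indices): (\frac{4}{5} e_{1})*w = -\frac{12}{25} - \frac{16}{15} e_{1}.
Sum: -\frac{12}{25} - \frac{16}{15} e_{1}; translating back through the correspondence:
Answer: -\frac{12}{25} - \frac{16}{15}i


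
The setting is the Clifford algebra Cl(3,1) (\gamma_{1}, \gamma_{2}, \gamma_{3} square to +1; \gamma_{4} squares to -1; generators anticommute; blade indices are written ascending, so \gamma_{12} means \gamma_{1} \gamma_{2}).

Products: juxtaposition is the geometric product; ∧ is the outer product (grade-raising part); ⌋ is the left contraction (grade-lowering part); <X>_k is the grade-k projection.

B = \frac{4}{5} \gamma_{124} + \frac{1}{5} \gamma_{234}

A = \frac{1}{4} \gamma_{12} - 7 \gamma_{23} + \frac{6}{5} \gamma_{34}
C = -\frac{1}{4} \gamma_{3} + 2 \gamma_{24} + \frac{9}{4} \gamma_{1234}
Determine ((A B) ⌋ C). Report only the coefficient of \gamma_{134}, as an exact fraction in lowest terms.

step 1: \frac{6}{25} \gamma_{2} + \frac{6}{5} \gamma_{4} - \frac{24}{25} \gamma_{123} + \frac{113}{20} \gamma_{134}
step 2: \frac{1209}{80} \gamma_{2} + \frac{66}{25} \gamma_{4} + \frac{27}{10} \gamma_{123} - \frac{27}{50} \gamma_{134}
Answer: -\frac{27}{50}


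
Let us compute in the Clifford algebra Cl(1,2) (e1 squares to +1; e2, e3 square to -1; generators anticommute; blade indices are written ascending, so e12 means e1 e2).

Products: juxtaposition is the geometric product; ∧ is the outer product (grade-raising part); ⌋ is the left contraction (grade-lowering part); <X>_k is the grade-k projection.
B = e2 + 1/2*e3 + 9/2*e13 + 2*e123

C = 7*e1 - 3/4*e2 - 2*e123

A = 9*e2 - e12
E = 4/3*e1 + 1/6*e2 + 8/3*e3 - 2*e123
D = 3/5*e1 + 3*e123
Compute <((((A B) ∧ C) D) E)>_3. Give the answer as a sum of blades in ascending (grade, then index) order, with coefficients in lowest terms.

step 1: -9 + e1 - 2*e3 + 18*e13 + 9*e23 - 41*e123
step 2: -63*e1 + 27/4*e2 - 3/4*e12 + 14*e13 - 3/2*e23 + 189/2*e123
step 3: -3213/10 + 9/2*e1 - 831/20*e2 - 213/20*e3 - 81/20*e12 + 81/4*e13 - 1323/10*e23 - 9/10*e123
step 4: 1581/40 - 29853/40*e1 + 6903/20*e2 - 3591/4*e3 + 149/4*e12 + 2183/20*e13 - 4769/40*e23 + 18081/40*e123
step 5: 18081/40*e123
Answer: 18081/40*e123


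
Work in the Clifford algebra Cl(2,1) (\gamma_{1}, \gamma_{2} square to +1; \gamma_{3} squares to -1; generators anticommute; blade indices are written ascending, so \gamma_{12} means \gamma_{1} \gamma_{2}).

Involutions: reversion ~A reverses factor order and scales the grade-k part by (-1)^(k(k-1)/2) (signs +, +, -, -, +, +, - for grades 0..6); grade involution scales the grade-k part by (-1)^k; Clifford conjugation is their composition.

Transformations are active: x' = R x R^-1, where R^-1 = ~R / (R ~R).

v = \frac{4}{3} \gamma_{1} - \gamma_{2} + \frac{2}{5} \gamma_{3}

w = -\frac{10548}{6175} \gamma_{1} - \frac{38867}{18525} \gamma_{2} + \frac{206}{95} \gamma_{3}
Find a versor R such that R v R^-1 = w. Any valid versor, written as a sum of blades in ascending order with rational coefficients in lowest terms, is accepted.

Sketch: the shared square \frac{589}{225} makes R = v + w = -\frac{6944}{18525} \gamma_{1} - \frac{57392}{18525} \gamma_{2} + \frac{244}{95} \gamma_{3} the natural versor; its sandwich fixes that direction, negates (v - w)/2, and sends v to w.
Answer: -\frac{6944}{18525} \gamma_{1} - \frac{57392}{18525} \gamma_{2} + \frac{244}{95} \gamma_{3}


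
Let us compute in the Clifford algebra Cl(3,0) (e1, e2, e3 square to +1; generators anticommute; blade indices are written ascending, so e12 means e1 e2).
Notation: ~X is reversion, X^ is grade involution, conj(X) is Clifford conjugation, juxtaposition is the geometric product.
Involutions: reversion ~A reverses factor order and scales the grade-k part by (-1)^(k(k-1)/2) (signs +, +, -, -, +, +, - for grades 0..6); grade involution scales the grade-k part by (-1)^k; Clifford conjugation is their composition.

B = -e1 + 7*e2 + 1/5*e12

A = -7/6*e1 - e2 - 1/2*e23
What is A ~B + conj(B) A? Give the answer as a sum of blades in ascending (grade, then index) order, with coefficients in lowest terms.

first term: -35/6 - 1/5*e1 + 7/30*e2 + 7/2*e3 - 55/6*e12 - 1/10*e13 + 1/2*e123
second term: 35/6 + 1/5*e1 - 7/30*e2 + 7/2*e3 - 55/6*e12 + 1/10*e13 - 1/2*e123
Answer: 7*e3 - 55/3*e12


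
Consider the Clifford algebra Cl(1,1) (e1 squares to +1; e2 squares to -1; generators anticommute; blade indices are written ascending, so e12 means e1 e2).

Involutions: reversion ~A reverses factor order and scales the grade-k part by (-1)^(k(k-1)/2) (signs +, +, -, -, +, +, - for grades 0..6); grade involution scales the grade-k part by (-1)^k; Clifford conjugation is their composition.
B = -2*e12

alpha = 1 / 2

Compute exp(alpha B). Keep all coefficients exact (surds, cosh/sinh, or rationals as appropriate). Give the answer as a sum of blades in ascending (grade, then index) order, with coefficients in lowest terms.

B^2 = (-2)^2*(e12)^2 = 4*(+1) = 4 (a basis 2-blade squares to minus the product of its generators' squares).
B^2 = 4 — B^2 > 0, so the exponential closes hyperbolically: l = 2, alpha*l = 1, so exp(alpha B) = cosh(1) + (sinh(1)/2)*B = cosh(1) + (sinh(1)/2)*B.
Answer: cosh(1) - sinh(1)*e12


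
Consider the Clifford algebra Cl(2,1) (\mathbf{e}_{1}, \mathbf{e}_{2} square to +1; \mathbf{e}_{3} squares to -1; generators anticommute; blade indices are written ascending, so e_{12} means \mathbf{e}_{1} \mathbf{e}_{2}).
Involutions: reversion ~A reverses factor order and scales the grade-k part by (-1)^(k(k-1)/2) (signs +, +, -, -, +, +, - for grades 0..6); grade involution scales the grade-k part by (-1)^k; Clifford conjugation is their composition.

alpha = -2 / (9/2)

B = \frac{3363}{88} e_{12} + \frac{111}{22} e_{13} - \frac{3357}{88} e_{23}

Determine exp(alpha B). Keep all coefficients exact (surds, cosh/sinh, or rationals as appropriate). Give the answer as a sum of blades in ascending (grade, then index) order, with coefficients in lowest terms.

B^2 term by term: the squares give (\frac{3363}{88})^2*(e_{12})^2 + (\frac{111}{22})^2*(e_{13})^2 + (-\frac{3357}{88})^2*(e_{23})^2 = \frac{11309769}{7744}*(-1) + \frac{12321}{484}*(+1) + \frac{11269449}{7744}*(+1) = \frac{81}{4} (each basis 2-blade squares to minus the product of its generators' squares); cross terms between blades sharing an index anticommute and cancel. So B^2 = \frac{81}{4}.
B^2 = \frac{81}{4} — hyperbolic case — the even/odd split gives cosh and sinh: l = \frac{9}{2}, alpha*l = -2, so exp(alpha B) = cosh(-2) + (sinh(-2)/(\frac{9}{2}))*B = \cosh{\left(2 \right)} + (- \frac{2 \sinh{\left(2 \right)}}{9})*B.
Answer: \cosh{\left(2 \right)} - \frac{1121 \sinh{\left(2 \right)}}{132} e_{12} - \frac{37 \sinh{\left(2 \right)}}{33} e_{13} + \frac{373 \sinh{\left(2 \right)}}{44} e_{23}


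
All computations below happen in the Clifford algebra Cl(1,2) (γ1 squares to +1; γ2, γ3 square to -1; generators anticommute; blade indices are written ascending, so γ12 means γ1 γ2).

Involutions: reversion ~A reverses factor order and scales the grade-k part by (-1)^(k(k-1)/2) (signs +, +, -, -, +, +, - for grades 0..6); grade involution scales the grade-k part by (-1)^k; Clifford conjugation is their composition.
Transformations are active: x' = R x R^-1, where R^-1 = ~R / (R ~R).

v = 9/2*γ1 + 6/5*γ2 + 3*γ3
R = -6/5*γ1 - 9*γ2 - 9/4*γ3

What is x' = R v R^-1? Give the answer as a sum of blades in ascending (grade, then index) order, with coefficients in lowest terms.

~R = -6/5*γ1 - 9*γ2 - 9/4*γ3, and R ~R = -33849/400, so R^-1 = ~R / (-33849/400).
R v = 243/20 + 1953/50*γ12 + 261/40*γ13 - 243/10*γ23
Answer: -31257/7522*γ1 + 26034/18805*γ2 - 8853/3761*γ3


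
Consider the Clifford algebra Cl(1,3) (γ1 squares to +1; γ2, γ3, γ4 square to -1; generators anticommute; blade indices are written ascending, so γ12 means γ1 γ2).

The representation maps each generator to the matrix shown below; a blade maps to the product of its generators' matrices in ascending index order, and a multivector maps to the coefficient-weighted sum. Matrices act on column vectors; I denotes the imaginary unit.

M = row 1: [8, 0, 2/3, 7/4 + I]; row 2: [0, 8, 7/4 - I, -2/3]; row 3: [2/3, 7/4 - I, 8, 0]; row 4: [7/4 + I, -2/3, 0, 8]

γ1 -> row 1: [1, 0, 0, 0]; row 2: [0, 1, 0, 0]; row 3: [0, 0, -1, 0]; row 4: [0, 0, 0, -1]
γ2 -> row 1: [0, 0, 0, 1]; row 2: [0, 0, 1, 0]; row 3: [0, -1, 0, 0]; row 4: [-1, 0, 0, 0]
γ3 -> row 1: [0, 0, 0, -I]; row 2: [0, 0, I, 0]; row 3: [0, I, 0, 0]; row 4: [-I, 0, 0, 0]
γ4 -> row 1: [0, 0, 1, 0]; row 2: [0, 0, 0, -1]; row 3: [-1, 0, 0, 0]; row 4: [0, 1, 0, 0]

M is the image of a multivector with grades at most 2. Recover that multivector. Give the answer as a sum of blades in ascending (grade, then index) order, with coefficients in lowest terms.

Method: the blade images are trace-orthogonal — tr(rho(e_A) rho(e_B)^-1) = 4 if A = B and 0 otherwise — and rho(e_A)^-1 = (e_A)^2 * rho(e_A) with (e_A)^2 = +1 or -1, so the coefficient of e_A in the preimage is (e_A)^2 * tr(M rho(e_A))/4.
Nonzero projections over blades of grade <= 2: 1: (1)^2 = +1, tr(M 1) = 32, coefficient 8; γ3: (γ3)^2 = -1, tr(M rho(γ3)) = 4, coefficient -1; γ12: (γ12)^2 = +1, tr(M rho(γ12)) = 7, coefficient 7/4; γ14: (γ14)^2 = +1, tr(M rho(γ14)) = 8/3, coefficient 2/3. Every other blade of grade <= 2 projects to 0.
Answer: 8 - γ3 + 7/4*γ12 + 2/3*γ14


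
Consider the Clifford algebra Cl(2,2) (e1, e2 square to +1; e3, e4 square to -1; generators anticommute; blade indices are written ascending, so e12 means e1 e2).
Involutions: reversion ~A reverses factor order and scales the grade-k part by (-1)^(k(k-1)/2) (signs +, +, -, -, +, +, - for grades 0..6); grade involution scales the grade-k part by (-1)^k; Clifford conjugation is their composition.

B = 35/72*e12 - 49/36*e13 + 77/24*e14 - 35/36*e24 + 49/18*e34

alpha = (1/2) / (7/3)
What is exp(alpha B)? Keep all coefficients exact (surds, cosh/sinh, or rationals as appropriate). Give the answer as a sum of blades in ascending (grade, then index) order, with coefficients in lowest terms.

B^2 term by term: the squares give (35/72)^2*(e12)^2 + (-49/36)^2*(e13)^2 + (77/24)^2*(e14)^2 + (-35/36)^2*(e24)^2 + (49/18)^2*(e34)^2 = 1225/5184*(-1) + 2401/1296*(+1) + 5929/576*(+1) + 1225/1296*(+1) + 2401/324*(-1) = 49/9 (each basis 2-blade squares to minus the product of its generators' squares); cross terms between blades sharing an index anticommute and cancel; the commuting (index-disjoint) pairs give grade-4 terms 2*c*c'*(blade product), which cancel blade by blade — e1234: 1715/648 - 1715/648 = 0 — confirming B is simple. So B^2 = 49/9.
B^2 = 49/9 — hyperbolic case — the even/odd split gives cosh and sinh: l = 7/3, alpha*l = 1/2, so exp(alpha B) = cosh(1/2) + (sinh(1/2)/(7/3))*B = cosh(1/2) + (3*sinh(1/2)/7)*B.
Answer: cosh(1/2) + 5*sinh(1/2)/24*e12 - 7*sinh(1/2)/12*e13 + 11*sinh(1/2)/8*e14 - 5*sinh(1/2)/12*e24 + 7*sinh(1/2)/6*e34


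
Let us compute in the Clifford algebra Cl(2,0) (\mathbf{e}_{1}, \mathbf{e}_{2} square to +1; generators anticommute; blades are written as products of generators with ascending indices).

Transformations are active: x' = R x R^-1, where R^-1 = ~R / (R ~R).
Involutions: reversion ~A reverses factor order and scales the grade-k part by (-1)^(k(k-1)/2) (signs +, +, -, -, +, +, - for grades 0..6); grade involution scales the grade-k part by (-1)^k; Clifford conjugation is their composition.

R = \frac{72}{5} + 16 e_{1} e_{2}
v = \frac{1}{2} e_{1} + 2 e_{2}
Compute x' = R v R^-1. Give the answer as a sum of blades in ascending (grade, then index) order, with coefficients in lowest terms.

~R = \frac{72}{5} - 16 e_{1} e_{2}, and R ~R = \frac{11584}{25}, so R^-1 = ~R / (\frac{11584}{25}).
R v = \frac{196}{5} e_{1} + \frac{104}{5} e_{2}
Answer: \frac{701}{362} e_{1} - \frac{128}{181} e_{2}


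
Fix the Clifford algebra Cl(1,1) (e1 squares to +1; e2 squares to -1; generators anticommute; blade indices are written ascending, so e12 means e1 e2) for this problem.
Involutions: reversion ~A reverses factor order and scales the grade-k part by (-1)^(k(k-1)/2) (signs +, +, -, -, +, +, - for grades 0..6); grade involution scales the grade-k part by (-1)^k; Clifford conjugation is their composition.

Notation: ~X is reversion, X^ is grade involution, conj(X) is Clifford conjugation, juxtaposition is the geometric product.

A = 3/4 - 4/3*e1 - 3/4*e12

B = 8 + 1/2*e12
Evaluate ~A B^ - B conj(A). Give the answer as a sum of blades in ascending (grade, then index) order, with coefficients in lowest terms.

first term: 51/8 - 32/3*e1 - 2/3*e2 + 51/8*e12
second term: 51/8 + 32/3*e1 - 2/3*e2 + 51/8*e12
Answer: -64/3*e1


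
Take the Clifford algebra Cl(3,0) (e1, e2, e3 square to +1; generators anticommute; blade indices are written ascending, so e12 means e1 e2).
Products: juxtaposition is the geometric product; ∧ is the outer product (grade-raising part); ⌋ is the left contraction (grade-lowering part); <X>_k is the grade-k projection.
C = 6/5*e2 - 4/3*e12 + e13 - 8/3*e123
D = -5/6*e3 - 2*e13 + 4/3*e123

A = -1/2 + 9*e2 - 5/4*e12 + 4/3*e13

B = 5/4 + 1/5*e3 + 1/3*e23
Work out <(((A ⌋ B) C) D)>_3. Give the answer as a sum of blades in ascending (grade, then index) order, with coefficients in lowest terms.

step 1: -5/8 + 29/10*e3 - 1/6*e23
step 2: -301/90*e1 - 3/4*e2 + 1/5*e3 - 106/15*e12 - 61/72*e13 - 87/25*e23 - 11/5*e123
step 3: 193/180 + 62057/10800*e1 + 833/135*e2 + 145/9*e3 + 453/50*e12 + 409/108*e13 - 3881/216*e23 + 79/18*e123
step 4: 79/18*e123
Answer: 79/18*e123


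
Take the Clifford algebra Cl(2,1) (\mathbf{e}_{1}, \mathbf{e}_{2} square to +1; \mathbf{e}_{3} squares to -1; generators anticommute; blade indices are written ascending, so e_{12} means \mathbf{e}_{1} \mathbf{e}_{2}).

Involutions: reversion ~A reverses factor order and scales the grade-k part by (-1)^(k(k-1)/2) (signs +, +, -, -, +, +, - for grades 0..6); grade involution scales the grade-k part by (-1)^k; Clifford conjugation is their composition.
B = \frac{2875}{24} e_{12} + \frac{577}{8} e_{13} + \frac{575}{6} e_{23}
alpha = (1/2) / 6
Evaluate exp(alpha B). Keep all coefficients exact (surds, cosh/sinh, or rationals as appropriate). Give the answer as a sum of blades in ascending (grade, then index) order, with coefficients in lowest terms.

B^2 term by term: the squares give (\frac{2875}{24})^2*(e_{12})^2 + (\frac{577}{8})^2*(e_{13})^2 + (\frac{575}{6})^2*(e_{23})^2 = \frac{8265625}{576}*(-1) + \frac{332929}{64}*(+1) + \frac{330625}{36}*(+1) = 36 (each basis 2-blade squares to minus the product of its generators' squares); cross terms between blades sharing an index anticommute and cancel. So B^2 = 36.
B^2 = 36 — B^2 > 0, so the exponential closes hyperbolically: l = 6, alpha*l = \frac{1}{2}, so exp(alpha B) = cosh(\frac{1}{2}) + (sinh(\frac{1}{2})/6)*B = \cosh{\left(\frac{1}{2} \right)} + (\frac{\sinh{\left(\frac{1}{2} \right)}}{6})*B.
Answer: \cosh{\left(\frac{1}{2} \right)} + \frac{2875 \sinh{\left(\frac{1}{2} \right)}}{144} e_{12} + \frac{577 \sinh{\left(\frac{1}{2} \right)}}{48} e_{13} + \frac{575 \sinh{\left(\frac{1}{2} \right)}}{36} e_{23}


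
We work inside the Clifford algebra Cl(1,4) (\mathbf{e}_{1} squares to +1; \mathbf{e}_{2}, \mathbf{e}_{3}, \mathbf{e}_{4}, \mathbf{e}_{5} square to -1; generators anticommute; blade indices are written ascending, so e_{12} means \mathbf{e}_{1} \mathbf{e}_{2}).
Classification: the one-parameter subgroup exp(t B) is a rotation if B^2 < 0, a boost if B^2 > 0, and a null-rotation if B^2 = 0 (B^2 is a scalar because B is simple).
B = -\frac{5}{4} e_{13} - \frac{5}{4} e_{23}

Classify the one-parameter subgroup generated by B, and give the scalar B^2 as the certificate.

B^2 term by term: the squares give (-\frac{5}{4})^2*(e_{13})^2 + (-\frac{5}{4})^2*(e_{23})^2 = \frac{25}{16}*(+1) + \frac{25}{16}*(-1) = 0 (each basis 2-blade squares to minus the product of its generators' squares); cross terms between blades sharing an index anticommute and cancel. So B^2 = 0.
Answer: null-rotation, certificate B^2 = 0. Because 0 is invariant under every versor sandwich, the classification follows from its sign alone.


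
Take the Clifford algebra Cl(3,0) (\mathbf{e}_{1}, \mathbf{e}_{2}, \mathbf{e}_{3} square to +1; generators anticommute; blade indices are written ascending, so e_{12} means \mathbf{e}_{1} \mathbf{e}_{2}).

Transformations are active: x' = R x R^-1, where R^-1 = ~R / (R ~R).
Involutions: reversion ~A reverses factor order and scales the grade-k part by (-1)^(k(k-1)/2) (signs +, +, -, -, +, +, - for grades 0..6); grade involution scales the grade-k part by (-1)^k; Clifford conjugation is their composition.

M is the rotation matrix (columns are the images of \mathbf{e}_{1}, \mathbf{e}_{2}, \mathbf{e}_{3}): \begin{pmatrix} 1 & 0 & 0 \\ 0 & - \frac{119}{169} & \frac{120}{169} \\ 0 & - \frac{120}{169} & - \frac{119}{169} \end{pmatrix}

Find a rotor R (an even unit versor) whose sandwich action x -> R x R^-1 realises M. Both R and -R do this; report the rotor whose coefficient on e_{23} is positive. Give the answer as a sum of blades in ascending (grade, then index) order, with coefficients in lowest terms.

Method: write R = a + b12*e_{12} + b13*e_{13} + b23*e_{23} with a^2 + b12^2 + b13^2 + b23^2 = 1 (so R^-1 = ~R). Expanding the columns R e_j ~R gives tr M = 4a^2 - 1 and, from the antisymmetric part, M21 - M12 = -4a*b12, M13 - M31 = 4a*b13, M32 - M23 = -4a*b23.
Here tr M = -\frac{69}{169}, so a^2 = (1 + tr M)/4 = \frac{25}{169} and a = ±\frac{5}{13}. Taking a = \frac{5}{13}: M21 - M12 = 0, M13 - M31 = 0, M32 - M23 = -\frac{240}{169}, giving b12 = 0, b13 = 0, b23 = \frac{12}{13}, i.e. R = \frac{5}{13} + \frac{12}{13} e_{23}.
Its e_{23} coefficient is already positive.
Answer: \frac{5}{13} + \frac{12}{13} e_{23}. Sheet selection: the two-to-one cover makes ±R indistinguishable at the matrix level (trace -\frac{69}{169}), so uniqueness comes from the required sign on e_{23}.


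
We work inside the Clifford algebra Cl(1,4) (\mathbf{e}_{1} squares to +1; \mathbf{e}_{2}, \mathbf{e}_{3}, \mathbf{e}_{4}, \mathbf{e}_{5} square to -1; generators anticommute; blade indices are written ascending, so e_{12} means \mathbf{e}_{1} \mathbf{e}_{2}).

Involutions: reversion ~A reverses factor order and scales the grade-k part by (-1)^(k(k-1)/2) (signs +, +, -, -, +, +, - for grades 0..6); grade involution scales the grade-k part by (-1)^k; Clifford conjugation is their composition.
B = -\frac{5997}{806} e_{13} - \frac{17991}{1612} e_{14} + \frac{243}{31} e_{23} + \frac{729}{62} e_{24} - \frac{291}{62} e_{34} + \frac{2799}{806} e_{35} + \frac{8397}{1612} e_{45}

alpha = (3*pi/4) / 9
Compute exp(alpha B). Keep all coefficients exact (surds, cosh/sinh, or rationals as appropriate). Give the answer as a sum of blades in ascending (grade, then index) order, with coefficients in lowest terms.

B^2 term by term: the squares give (-\frac{5997}{806})^2*(e_{13})^2 + (-\frac{17991}{1612})^2*(e_{14})^2 + (\frac{243}{31})^2*(e_{23})^2 + (\frac{729}{62})^2*(e_{24})^2 + (-\frac{291}{62})^2*(e_{34})^2 + (\frac{2799}{806})^2*(e_{35})^2 + (\frac{8397}{1612})^2*(e_{45})^2 = \frac{35964009}{649636}*(+1) + \frac{323676081}{2598544}*(+1) + \frac{59049}{961}*(-1) + \frac{531441}{3844}*(-1) + \frac{84681}{3844}*(-1) + \frac{7834401}{649636}*(-1) + \frac{70509609}{2598544}*(-1) = -81 (each basis 2-blade squares to minus the product of its generators' squares); cross terms between blades sharing an index anticommute and cancel; the commuting (index-disjoint) pairs give grade-4 terms 2*c*c'*(blade product), which cancel blade by blade — e_{1234}: \frac{4371813}{24986} - \frac{4371813}{24986} = 0; e_{1345}: -\frac{50356809}{649636} + \frac{50356809}{649636} = 0; e_{2345}: \frac{2040471}{24986} - \frac{2040471}{24986} = 0 — confirming B is simple. So B^2 = -81.
B^2 = -81 — circular case — the even/odd split gives cos and sin: l = 9, alpha*l = \frac{3 \pi}{4}, so exp(alpha B) = cos(\frac{3 \pi}{4}) + (sin(\frac{3 \pi}{4})/9)*B = - \frac{\sqrt{2}}{2} + (\frac{\sqrt{2}}{18})*B.
Answer: - \frac{\sqrt{2}}{2} - \frac{1999 \sqrt{2}}{4836} e_{13} - \frac{1999 \sqrt{2}}{3224} e_{14} + \frac{27 \sqrt{2}}{62} e_{23} + \frac{81 \sqrt{2}}{124} e_{24} - \frac{97 \sqrt{2}}{372} e_{34} + \frac{311 \sqrt{2}}{1612} e_{35} + \frac{933 \sqrt{2}}{3224} e_{45}


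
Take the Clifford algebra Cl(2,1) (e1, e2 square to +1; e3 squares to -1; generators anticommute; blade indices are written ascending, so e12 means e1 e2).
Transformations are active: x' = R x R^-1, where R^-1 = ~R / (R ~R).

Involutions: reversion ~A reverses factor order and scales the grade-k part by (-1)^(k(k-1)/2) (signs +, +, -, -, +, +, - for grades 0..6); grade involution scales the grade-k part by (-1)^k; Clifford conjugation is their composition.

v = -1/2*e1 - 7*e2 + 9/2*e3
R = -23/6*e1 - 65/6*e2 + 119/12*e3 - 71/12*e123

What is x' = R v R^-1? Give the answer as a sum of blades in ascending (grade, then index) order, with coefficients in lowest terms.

~R = -23/6*e1 - 65/6*e2 + 119/12*e3 + 71/12*e123, and R ~R = -31/24, so R^-1 = ~R / (-31/24).
R v = 265/8 + 1153/24*e12 - 1289/24*e13 + 189/8*e23
Answer: -599/31*e1 + 13133/186*e2 - 13579/186*e3


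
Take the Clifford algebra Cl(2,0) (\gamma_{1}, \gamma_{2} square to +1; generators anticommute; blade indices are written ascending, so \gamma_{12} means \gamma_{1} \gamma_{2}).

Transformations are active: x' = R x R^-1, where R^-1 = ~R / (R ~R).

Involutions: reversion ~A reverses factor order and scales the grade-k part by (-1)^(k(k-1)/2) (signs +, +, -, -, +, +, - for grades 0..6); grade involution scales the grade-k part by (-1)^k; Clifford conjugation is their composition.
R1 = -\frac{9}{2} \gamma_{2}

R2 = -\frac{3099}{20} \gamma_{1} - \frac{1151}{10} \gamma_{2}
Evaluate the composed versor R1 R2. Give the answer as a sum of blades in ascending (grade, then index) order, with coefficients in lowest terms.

Distribute over the terms of R1 (each basis-blade product reordered to ascending indices, repeated generators contracted through their squares):
(-\frac{9}{2} \gamma_{2}) R2 = \frac{10359}{20} - \frac{27891}{40} \gamma_{12}
Answer: \frac{10359}{20} - \frac{27891}{40} \gamma_{12}


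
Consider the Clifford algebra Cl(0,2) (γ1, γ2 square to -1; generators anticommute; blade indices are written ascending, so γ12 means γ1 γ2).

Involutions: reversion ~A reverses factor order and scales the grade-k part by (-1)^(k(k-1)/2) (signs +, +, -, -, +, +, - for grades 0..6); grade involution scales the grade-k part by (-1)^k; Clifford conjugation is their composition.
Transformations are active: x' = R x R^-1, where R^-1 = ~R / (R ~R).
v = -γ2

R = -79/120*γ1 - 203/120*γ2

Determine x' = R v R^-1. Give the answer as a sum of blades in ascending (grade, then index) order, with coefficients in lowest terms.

~R = -79/120*γ1 - 203/120*γ2, and R ~R = -949/288, so R^-1 = ~R / (-949/288).
R v = -203/120 + 79/120*γ12
Answer: -16037/23725*γ1 - 17484/23725*γ2


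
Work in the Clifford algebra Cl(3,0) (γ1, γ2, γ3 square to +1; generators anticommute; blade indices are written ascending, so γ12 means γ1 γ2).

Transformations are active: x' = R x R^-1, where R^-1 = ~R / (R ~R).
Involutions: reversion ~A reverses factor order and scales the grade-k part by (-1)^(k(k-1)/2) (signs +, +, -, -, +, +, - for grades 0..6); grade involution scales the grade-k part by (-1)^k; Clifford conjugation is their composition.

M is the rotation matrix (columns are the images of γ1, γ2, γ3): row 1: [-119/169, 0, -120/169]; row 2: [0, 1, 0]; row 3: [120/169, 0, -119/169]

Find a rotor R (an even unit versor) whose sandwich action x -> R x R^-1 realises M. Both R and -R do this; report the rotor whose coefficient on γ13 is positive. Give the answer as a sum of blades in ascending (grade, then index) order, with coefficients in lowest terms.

Method: write R = a + b12*γ12 + b13*γ13 + b23*γ23 with a^2 + b12^2 + b13^2 + b23^2 = 1 (so R^-1 = ~R). Expanding the columns R e_j ~R gives tr M = 4a^2 - 1 and, from the antisymmetric part, M21 - M12 = -4a*b12, M13 - M31 = 4a*b13, M32 - M23 = -4a*b23.
Here tr M = -69/169, so a^2 = (1 + tr M)/4 = 25/169 and a = ±5/13. Taking a = 5/13: M21 - M12 = 0, M13 - M31 = -240/169, M32 - M23 = 0, giving b12 = 0, b13 = -12/13, b23 = 0, i.e. R = 5/13 - 12/13*γ13.
Its γ13 coefficient is negative, so report the other preimage -R.
Answer: -5/13 + 12/13*γ13. Sheet selection: the two-to-one cover makes ±R indistinguishable at the matrix level (trace -69/169), so uniqueness comes from the required sign on γ13.


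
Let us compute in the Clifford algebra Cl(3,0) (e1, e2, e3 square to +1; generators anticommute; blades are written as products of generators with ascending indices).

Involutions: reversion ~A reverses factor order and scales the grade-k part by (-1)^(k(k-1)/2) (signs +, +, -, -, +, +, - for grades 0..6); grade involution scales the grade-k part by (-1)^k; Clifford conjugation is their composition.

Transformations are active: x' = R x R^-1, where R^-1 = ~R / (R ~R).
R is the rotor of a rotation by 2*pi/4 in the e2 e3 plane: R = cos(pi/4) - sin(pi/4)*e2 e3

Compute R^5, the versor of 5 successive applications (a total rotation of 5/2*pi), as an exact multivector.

Because a rotor carries half the rotation angle, composing 5 copies of this e2 e3-plane rotor multiplies the phase: 5*(pi/4) = 5*pi/4, hence R^5 = cos(5*pi/4) - sin(5*pi/4)*e2 e3.
cos(5*pi/4) = -sqrt(2)/2 and sin(5*pi/4) = -sqrt(2)/2, so R^5 = -sqrt(2)/2 + sqrt(2)/2*e2 e3. The net rotation is 1/2*pi (after discarding 1 full turn, each of which contributes a factor -1 to the rotor); the rotor keeps the half-angle phase exactly.
Answer: -sqrt(2)/2 + sqrt(2)/2*e2 e3


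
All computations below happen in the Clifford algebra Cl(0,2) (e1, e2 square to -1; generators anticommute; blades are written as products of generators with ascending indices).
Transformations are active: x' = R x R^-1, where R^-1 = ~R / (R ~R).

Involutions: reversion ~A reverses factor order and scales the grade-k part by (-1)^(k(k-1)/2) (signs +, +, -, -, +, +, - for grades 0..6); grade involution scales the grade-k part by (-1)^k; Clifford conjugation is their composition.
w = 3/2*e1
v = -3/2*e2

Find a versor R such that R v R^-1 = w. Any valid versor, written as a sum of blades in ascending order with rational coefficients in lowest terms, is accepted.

Sketch: the shared square -9/4 makes R = v + w = 3/2*e1 - 3/2*e2 the natural versor; its sandwich fixes that direction, negates (v - w)/2, and sends v to w.
Answer: 3/2*e1 - 3/2*e2


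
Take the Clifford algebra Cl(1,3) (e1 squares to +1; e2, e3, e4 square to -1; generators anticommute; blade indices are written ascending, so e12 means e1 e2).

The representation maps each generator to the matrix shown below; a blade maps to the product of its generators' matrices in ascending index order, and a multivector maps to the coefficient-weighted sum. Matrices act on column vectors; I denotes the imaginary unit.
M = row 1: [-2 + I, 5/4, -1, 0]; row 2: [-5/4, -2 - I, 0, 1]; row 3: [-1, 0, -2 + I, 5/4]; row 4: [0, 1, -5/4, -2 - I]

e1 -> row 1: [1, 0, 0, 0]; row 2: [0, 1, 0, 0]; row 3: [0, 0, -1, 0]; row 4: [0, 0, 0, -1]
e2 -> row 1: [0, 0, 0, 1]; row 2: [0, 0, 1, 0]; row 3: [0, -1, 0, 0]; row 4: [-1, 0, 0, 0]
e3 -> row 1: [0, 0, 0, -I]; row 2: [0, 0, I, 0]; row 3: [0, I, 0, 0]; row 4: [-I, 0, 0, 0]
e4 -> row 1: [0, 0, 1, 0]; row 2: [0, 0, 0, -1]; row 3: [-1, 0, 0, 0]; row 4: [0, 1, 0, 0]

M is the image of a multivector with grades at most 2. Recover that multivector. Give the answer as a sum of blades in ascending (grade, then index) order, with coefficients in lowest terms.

Method: the blade images are trace-orthogonal — tr(rho(e_A) rho(e_B)^-1) = 4 if A = B and 0 otherwise — and rho(e_A)^-1 = (e_A)^2 * rho(e_A) with (e_A)^2 = +1 or -1, so the coefficient of e_A in the preimage is (e_A)^2 * tr(M rho(e_A))/4.
Nonzero projections over blades of grade <= 2: 1: (1)^2 = +1, tr(M 1) = -8, coefficient -2; e14: (e14)^2 = +1, tr(M rho(e14)) = -4, coefficient -1; e23: (e23)^2 = -1, tr(M rho(e23)) = 4, coefficient -1; e24: (e24)^2 = -1, tr(M rho(e24)) = -5, coefficient 5/4. Every other blade of grade <= 2 projects to 0.
Answer: -2 - e14 - e23 + 5/4*e24


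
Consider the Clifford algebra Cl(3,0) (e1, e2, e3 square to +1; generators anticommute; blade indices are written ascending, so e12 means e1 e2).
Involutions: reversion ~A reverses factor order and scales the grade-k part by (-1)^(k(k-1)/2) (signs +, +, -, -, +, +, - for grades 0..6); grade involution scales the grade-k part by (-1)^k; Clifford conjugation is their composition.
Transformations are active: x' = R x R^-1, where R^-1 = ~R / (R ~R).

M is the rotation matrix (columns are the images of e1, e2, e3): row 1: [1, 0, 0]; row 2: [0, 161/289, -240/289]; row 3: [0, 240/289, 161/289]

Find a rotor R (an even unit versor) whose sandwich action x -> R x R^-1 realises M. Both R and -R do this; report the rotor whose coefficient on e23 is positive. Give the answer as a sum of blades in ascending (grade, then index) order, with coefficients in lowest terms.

Method: write R = a + b12*e12 + b13*e13 + b23*e23 with a^2 + b12^2 + b13^2 + b23^2 = 1 (so R^-1 = ~R). Expanding the columns R e_j ~R gives tr M = 4a^2 - 1 and, from the antisymmetric part, M21 - M12 = -4a*b12, M13 - M31 = 4a*b13, M32 - M23 = -4a*b23.
Here tr M = 611/289, so a^2 = (1 + tr M)/4 = 225/289 and a = ±15/17. Taking a = 15/17: M21 - M12 = 0, M13 - M31 = 0, M32 - M23 = 480/289, giving b12 = 0, b13 = 0, b23 = -8/17, i.e. R = 15/17 - 8/17*e23.
Its e23 coefficient is negative, so report the other preimage -R.
Answer: -15/17 + 8/17*e23. Why the constraint matters: R and -R act identically through the sandwich — M has trace 611/289 either way — so only the sign condition on e23 picks one of the two preimages.


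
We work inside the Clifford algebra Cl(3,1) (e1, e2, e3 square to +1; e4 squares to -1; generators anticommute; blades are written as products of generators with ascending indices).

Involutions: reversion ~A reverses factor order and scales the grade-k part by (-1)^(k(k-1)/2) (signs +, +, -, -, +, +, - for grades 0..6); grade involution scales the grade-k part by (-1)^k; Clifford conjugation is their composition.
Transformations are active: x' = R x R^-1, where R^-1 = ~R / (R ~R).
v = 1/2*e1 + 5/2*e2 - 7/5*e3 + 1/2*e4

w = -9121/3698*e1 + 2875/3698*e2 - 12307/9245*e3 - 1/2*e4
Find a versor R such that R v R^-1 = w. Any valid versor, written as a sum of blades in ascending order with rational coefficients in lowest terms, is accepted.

Construction: equal norms (both 821/100) license R = v + w = -3636/1849*e1 + 6060/1849*e2 - 5050/1849*e3 — nothing changes along that direction, while (v - w)/2 changes sign, so v maps onto w.
Answer: -3636/1849*e1 + 6060/1849*e2 - 5050/1849*e3


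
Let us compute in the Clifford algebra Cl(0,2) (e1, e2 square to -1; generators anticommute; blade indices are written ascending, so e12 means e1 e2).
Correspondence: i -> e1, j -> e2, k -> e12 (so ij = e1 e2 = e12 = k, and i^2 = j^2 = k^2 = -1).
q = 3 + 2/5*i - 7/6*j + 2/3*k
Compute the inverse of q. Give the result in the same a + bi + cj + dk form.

In blades: q = 3 + 2/5*e1 - 7/6*e2 + 2/3*e12.
With qbar = 3 - 2/5*e1 + 7/6*e2 - 2/3*e12 (scalar fixed, mapped units negated), q qbar = 9869/900 (the sum of squared coefficients), so q^-1 = qbar / (9869/900) = 2700/9869 - 360/9869*e1 + 1050/9869*e2 - 600/9869*e12; translating back:
Answer: 2700/9869 - 360/9869*i + 1050/9869*j - 600/9869*k


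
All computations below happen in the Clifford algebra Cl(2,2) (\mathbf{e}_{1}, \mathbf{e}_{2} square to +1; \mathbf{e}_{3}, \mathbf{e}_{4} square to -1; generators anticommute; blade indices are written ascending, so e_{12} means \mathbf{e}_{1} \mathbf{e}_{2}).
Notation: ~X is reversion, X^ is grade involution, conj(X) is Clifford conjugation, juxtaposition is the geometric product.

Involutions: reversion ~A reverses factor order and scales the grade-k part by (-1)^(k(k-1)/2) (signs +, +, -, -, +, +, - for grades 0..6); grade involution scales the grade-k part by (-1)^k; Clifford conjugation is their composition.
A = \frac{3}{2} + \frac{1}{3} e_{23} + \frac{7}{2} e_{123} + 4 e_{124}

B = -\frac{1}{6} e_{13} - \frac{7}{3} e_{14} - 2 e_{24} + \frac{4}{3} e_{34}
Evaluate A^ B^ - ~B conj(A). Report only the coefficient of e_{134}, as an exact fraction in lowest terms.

first term: 8 e_{1} - \frac{119}{12} e_{2} + \frac{1}{18} e_{12} - \frac{1}{4} e_{13} - \frac{7}{2} e_{14} - \frac{31}{9} e_{24} + \frac{8}{3} e_{34} - \frac{16}{3} e_{123} + \frac{14}{3} e_{124} - 7 e_{134} + \frac{15}{2} e_{234} - \frac{7}{9} e_{1234}
second term: 8 e_{1} - \frac{119}{12} e_{2} - \frac{1}{18} e_{12} + \frac{1}{4} e_{13} + \frac{7}{2} e_{14} + \frac{31}{9} e_{24} - \frac{8}{3} e_{34} + \frac{16}{3} e_{123} - \frac{14}{3} e_{124} + 7 e_{134} - \frac{15}{2} e_{234} - \frac{7}{9} e_{1234}
Answer: -14


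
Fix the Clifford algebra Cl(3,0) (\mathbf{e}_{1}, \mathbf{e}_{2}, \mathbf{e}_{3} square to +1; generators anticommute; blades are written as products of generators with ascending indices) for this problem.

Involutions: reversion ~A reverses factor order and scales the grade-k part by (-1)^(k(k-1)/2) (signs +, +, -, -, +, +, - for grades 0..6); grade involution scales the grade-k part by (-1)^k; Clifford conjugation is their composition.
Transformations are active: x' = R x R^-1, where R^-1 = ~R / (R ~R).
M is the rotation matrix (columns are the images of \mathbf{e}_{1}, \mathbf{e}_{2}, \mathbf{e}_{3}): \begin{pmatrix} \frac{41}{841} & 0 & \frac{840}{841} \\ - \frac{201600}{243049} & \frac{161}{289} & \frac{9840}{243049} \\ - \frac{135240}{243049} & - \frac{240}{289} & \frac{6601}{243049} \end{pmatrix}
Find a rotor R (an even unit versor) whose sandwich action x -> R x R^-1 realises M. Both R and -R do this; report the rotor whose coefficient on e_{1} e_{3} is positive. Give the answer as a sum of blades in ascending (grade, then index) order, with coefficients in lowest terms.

Method: write R = a + b12*e_{1} e_{2} + b13*e_{1} e_{3} + b23*e_{2} e_{3} with a^2 + b12^2 + b13^2 + b23^2 = 1 (so R^-1 = ~R). Expanding the columns R e_j ~R gives tr M = 4a^2 - 1 and, from the antisymmetric part, M21 - M12 = -4a*b12, M13 - M31 = 4a*b13, M32 - M23 = -4a*b23.
Here tr M = \frac{153851}{243049}, so a^2 = (1 + tr M)/4 = \frac{99225}{243049} and a = ±\frac{315}{493}. Taking a = \frac{315}{493}: M21 - M12 = -\frac{201600}{243049}, M13 - M31 = \frac{378000}{243049}, M32 - M23 = -\frac{211680}{243049}, giving b12 = \frac{160}{493}, b13 = \frac{300}{493}, b23 = \frac{168}{493}, i.e. R = \frac{315}{493} + \frac{160}{493} e_{1} e_{2} + \frac{300}{493} e_{1} e_{3} + \frac{168}{493} e_{2} e_{3}.
Its e_{1} e_{3} coefficient is already positive.
Answer: \frac{315}{493} + \frac{160}{493} e_{1} e_{2} + \frac{300}{493} e_{1} e_{3} + \frac{168}{493} e_{2} e_{3}. Sheet selection: the two-to-one cover makes ±R indistinguishable at the matrix level (trace \frac{153851}{243049}), so uniqueness comes from the required sign on e_{1} e_{3}.


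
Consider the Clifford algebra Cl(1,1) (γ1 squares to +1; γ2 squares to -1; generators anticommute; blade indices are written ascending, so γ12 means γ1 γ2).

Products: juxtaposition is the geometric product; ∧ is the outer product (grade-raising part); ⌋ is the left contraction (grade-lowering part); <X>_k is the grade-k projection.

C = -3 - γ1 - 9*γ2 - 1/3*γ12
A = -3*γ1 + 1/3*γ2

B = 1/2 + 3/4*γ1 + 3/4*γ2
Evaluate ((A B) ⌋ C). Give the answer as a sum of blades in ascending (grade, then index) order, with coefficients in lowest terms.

step 1: -5/2 - 3/2*γ1 + 1/6*γ2 - 5/2*γ12
step 2: 34/3 + 22/9*γ1 + 23*γ2 + 5/6*γ12
Answer: 34/3 + 22/9*γ1 + 23*γ2 + 5/6*γ12


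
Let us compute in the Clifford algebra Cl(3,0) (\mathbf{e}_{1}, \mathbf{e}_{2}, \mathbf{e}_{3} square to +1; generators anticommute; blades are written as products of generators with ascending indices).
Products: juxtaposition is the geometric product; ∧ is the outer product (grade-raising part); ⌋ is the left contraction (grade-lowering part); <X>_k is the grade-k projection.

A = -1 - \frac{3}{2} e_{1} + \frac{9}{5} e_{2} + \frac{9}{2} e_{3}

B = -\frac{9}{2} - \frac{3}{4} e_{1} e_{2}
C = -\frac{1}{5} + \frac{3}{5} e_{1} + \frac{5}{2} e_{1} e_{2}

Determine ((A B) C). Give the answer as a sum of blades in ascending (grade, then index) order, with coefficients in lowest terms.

step 1: \frac{9}{2} + \frac{81}{10} e_{1} - \frac{279}{40} e_{2} - \frac{81}{4} e_{3} + \frac{3}{4} e_{1} e_{2} - \frac{27}{8} e_{1} e_{2} e_{3}
step 2: \frac{417}{200} + \frac{7407}{400} e_{1} + \frac{4239}{200} e_{2} + \frac{999}{80} e_{3} + \frac{3057}{200} e_{1} e_{2} + \frac{243}{20} e_{1} e_{3} - \frac{81}{40} e_{2} e_{3} - \frac{999}{20} e_{1} e_{2} e_{3}
Answer: \frac{417}{200} + \frac{7407}{400} e_{1} + \frac{4239}{200} e_{2} + \frac{999}{80} e_{3} + \frac{3057}{200} e_{1} e_{2} + \frac{243}{20} e_{1} e_{3} - \frac{81}{40} e_{2} e_{3} - \frac{999}{20} e_{1} e_{2} e_{3}


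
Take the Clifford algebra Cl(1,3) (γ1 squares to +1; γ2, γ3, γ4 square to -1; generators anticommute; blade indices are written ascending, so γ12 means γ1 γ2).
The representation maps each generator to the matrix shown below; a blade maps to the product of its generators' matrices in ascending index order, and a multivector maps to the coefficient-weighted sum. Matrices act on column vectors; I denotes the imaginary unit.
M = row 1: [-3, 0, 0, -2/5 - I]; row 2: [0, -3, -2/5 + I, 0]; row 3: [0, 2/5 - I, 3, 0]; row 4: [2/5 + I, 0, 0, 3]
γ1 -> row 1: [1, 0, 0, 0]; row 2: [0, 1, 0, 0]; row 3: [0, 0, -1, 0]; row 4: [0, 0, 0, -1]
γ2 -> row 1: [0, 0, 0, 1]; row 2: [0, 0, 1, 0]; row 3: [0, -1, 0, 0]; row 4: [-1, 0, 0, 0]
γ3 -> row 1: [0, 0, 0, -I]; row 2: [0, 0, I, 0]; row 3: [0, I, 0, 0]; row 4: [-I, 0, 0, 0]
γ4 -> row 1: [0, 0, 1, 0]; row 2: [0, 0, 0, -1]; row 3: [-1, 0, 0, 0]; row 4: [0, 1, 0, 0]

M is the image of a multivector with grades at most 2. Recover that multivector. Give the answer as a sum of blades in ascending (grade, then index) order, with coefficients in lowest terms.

Method: the blade images are trace-orthogonal — tr(rho(e_A) rho(e_B)^-1) = 4 if A = B and 0 otherwise — and rho(e_A)^-1 = (e_A)^2 * rho(e_A) with (e_A)^2 = +1 or -1, so the coefficient of e_A in the preimage is (e_A)^2 * tr(M rho(e_A))/4.
Nonzero projections over blades of grade <= 2: γ1: (γ1)^2 = +1, tr(M rho(γ1)) = -12, coefficient -3; γ2: (γ2)^2 = -1, tr(M rho(γ2)) = 8/5, coefficient -2/5; γ13: (γ13)^2 = +1, tr(M rho(γ13)) = 4, coefficient 1. Every other blade of grade <= 2 projects to 0.
Answer: -3*γ1 - 2/5*γ2 + γ13


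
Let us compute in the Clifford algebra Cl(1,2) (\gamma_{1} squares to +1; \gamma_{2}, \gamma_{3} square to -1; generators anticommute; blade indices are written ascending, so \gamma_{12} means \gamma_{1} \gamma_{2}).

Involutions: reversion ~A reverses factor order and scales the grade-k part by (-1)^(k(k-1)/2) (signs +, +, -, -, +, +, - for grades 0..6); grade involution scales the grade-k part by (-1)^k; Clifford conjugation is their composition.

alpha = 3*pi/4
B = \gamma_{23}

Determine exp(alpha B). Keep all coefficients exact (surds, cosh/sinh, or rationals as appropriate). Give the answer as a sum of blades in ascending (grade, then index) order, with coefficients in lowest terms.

B^2 = (1)^2*(\gamma_{23})^2 = 1*(-1) = -1 (a basis 2-blade squares to minus the product of its generators' squares).
B^2 = -1 — the negative square puts this in the circular regime; l = 1, alpha*l = \frac{3 \pi}{4}, so exp(alpha B) = cos(\frac{3 \pi}{4}) + (sin(\frac{3 \pi}{4})/1)*B = - \frac{\sqrt{2}}{2} + (\frac{\sqrt{2}}{2})*B.
Answer: - \frac{\sqrt{2}}{2} + \frac{\sqrt{2}}{2} \gamma_{23}


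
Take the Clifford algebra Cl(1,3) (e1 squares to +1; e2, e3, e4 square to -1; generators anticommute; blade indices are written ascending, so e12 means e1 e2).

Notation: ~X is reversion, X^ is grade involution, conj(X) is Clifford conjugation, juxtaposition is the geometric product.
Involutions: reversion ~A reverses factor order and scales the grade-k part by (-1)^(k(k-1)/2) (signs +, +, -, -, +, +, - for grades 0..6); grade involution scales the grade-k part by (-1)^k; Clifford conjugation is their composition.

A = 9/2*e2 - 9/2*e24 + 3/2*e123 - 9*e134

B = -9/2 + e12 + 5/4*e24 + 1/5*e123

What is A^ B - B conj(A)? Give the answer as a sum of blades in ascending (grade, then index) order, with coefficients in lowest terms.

first term: 237/40 - 9/2*e1 + 81/4*e2 - 3/2*e3 + 45/8*e4 - 9/10*e13 - 9/2*e14 + 441/20*e24 - 9/2*e123 - 1659/40*e134 + 9*e234
second term: -237/40 + 9/2*e1 + 81/4*e2 + 3/2*e3 - 45/8*e4 - 9/10*e13 - 9/2*e14 - 369/20*e24 - 18*e123 + 1581/40*e134 + 9*e234
Answer: 237/20 - 9*e1 - 3*e3 + 45/4*e4 + 81/2*e24 + 27/2*e123 - 81*e134
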